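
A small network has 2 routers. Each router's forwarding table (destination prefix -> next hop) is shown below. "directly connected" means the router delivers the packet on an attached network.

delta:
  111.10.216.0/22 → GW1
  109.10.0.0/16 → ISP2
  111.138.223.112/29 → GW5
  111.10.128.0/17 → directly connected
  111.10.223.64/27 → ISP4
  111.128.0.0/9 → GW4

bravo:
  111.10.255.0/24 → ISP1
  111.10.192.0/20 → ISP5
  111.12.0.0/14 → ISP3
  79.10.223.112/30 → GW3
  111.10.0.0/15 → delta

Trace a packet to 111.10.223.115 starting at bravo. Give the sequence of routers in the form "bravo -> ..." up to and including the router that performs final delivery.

bravo -> delta

At bravo: longest match for 111.10.223.115 is 111.10.0.0/15 -> delta
At delta: longest match for 111.10.223.115 is 111.10.128.0/17 -> directly connected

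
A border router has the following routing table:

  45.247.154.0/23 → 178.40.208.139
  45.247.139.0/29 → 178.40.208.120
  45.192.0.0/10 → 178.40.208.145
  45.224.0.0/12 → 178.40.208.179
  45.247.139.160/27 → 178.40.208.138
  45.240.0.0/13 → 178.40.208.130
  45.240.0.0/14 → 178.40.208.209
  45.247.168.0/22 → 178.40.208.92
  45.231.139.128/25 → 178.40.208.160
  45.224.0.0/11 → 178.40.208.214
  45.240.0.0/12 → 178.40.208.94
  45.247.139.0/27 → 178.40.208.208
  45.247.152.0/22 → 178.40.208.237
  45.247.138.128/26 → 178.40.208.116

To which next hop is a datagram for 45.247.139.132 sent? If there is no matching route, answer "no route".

178.40.208.130

Routes whose prefix contains 45.247.139.132:
  45.192.0.0/10 (45.192.0.0 - 45.255.255.255) -> 178.40.208.145
  45.224.0.0/11 (45.224.0.0 - 45.255.255.255) -> 178.40.208.214
  45.240.0.0/12 (45.240.0.0 - 45.255.255.255) -> 178.40.208.94
  45.240.0.0/13 (45.240.0.0 - 45.247.255.255) -> 178.40.208.130
More-specific entries that do NOT match:
  45.247.139.0/29 (45.247.139.0 - 45.247.139.7) does not contain 45.247.139.132
  45.247.139.160/27 (45.247.139.160 - 45.247.139.191) does not contain 45.247.139.132
  45.247.139.0/27 (45.247.139.0 - 45.247.139.31) does not contain 45.247.139.132
  45.247.138.128/26 (45.247.138.128 - 45.247.138.191) does not contain 45.247.139.132
  45.231.139.128/25 (45.231.139.128 - 45.231.139.255) does not contain 45.247.139.132
  45.247.154.0/23 (45.247.154.0 - 45.247.155.255) does not contain 45.247.139.132
  45.247.168.0/22 (45.247.168.0 - 45.247.171.255) does not contain 45.247.139.132
  45.247.152.0/22 (45.247.152.0 - 45.247.155.255) does not contain 45.247.139.132
  45.240.0.0/14 (45.240.0.0 - 45.243.255.255) does not contain 45.247.139.132
Longest matching prefix is /13 -> next hop 178.40.208.130.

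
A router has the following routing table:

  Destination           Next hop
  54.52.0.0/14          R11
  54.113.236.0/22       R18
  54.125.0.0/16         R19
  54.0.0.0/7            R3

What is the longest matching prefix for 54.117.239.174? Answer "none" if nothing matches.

54.0.0.0/7

Entries matching 54.117.239.174:
  54.0.0.0/7 (54.0.0.0 - 55.255.255.255)
Most specific is 54.0.0.0/7.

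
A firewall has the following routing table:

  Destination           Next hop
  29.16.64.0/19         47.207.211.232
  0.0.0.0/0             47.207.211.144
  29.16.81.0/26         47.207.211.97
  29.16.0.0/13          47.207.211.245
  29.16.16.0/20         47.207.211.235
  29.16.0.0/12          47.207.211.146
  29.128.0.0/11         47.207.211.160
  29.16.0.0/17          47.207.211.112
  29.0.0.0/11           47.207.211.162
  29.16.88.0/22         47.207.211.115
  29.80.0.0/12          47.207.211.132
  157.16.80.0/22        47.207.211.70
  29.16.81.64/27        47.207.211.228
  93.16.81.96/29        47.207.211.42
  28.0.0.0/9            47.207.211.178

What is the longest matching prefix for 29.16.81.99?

Entries matching 29.16.81.99:
  0.0.0.0/0 (default, matches everything)
  29.0.0.0/11 (29.0.0.0 - 29.31.255.255)
  29.16.0.0/12 (29.16.0.0 - 29.31.255.255)
  29.16.0.0/13 (29.16.0.0 - 29.23.255.255)
  29.16.0.0/17 (29.16.0.0 - 29.16.127.255)
  29.16.64.0/19 (29.16.64.0 - 29.16.95.255)
Most specific is 29.16.64.0/19.

29.16.64.0/19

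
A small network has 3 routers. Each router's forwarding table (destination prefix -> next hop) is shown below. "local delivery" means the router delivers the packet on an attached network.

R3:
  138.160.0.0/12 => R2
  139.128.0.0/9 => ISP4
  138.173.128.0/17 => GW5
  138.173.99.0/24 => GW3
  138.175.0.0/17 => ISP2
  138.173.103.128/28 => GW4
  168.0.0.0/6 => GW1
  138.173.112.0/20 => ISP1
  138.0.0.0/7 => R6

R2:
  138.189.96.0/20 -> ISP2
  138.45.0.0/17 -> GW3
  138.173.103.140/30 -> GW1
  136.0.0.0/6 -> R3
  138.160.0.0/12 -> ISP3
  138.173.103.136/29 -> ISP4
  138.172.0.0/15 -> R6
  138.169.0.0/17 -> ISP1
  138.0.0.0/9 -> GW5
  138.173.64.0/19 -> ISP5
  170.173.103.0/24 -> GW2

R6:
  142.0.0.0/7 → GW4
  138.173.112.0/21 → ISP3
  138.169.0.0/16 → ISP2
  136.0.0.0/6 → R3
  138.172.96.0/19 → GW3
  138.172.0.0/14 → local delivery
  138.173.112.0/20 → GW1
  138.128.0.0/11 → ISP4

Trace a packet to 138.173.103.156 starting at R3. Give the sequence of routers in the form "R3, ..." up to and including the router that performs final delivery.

At R3: longest match for 138.173.103.156 is 138.160.0.0/12 -> R2
At R2: longest match for 138.173.103.156 is 138.172.0.0/15 -> R6
At R6: longest match for 138.173.103.156 is 138.172.0.0/14 -> local delivery

R3, R2, R6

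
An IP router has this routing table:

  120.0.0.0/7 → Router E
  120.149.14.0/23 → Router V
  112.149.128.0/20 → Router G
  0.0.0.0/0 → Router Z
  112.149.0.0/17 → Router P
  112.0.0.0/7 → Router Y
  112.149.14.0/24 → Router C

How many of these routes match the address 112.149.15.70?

Prefixes containing 112.149.15.70:
  0.0.0.0/0 (default, matches everything)
  112.0.0.0/7 (112.0.0.0 - 113.255.255.255)
  112.149.0.0/17 (112.149.0.0 - 112.149.127.255)
Total matching entries: 3.

3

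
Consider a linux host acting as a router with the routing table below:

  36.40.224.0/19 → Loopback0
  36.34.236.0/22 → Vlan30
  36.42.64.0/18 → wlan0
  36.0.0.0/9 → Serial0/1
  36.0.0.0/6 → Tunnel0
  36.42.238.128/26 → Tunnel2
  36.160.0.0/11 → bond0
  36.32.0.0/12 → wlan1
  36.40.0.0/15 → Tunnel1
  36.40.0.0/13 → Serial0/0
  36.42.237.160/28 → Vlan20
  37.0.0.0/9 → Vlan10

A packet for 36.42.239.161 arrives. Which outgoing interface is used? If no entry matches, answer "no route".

Serial0/0

Routes whose prefix contains 36.42.239.161:
  36.0.0.0/6 (36.0.0.0 - 39.255.255.255) -> Tunnel0
  36.0.0.0/9 (36.0.0.0 - 36.127.255.255) -> Serial0/1
  36.32.0.0/12 (36.32.0.0 - 36.47.255.255) -> wlan1
  36.40.0.0/13 (36.40.0.0 - 36.47.255.255) -> Serial0/0
More-specific entries that do NOT match:
  36.42.237.160/28 (36.42.237.160 - 36.42.237.175) does not contain 36.42.239.161
  36.42.238.128/26 (36.42.238.128 - 36.42.238.191) does not contain 36.42.239.161
  36.34.236.0/22 (36.34.236.0 - 36.34.239.255) does not contain 36.42.239.161
  36.40.224.0/19 (36.40.224.0 - 36.40.255.255) does not contain 36.42.239.161
  36.42.64.0/18 (36.42.64.0 - 36.42.127.255) does not contain 36.42.239.161
  36.40.0.0/15 (36.40.0.0 - 36.41.255.255) does not contain 36.42.239.161
Longest matching prefix is /13 -> interface Serial0/0.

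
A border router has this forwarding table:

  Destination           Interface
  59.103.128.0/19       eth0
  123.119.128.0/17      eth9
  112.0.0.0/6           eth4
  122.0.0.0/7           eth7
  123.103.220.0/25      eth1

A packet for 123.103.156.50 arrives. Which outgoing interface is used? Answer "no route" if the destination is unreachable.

eth7

Routes whose prefix contains 123.103.156.50:
  122.0.0.0/7 (122.0.0.0 - 123.255.255.255) -> eth7
More-specific entries that do NOT match:
  123.103.220.0/25 (123.103.220.0 - 123.103.220.127) does not contain 123.103.156.50
  59.103.128.0/19 (59.103.128.0 - 59.103.159.255) does not contain 123.103.156.50
  123.119.128.0/17 (123.119.128.0 - 123.119.255.255) does not contain 123.103.156.50
Longest matching prefix is /7 -> interface eth7.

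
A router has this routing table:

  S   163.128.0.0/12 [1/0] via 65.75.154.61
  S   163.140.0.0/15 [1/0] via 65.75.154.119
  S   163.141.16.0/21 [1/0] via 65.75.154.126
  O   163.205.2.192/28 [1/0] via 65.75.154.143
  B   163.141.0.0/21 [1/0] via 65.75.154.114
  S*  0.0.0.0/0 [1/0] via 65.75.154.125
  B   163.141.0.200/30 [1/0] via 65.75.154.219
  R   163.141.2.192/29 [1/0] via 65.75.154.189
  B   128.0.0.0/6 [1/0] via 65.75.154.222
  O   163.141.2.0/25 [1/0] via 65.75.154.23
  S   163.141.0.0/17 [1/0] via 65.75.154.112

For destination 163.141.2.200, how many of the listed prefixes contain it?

Prefixes containing 163.141.2.200:
  0.0.0.0/0 (default, matches everything)
  163.128.0.0/12 (163.128.0.0 - 163.143.255.255)
  163.140.0.0/15 (163.140.0.0 - 163.141.255.255)
  163.141.0.0/17 (163.141.0.0 - 163.141.127.255)
  163.141.0.0/21 (163.141.0.0 - 163.141.7.255)
Total matching entries: 5.

5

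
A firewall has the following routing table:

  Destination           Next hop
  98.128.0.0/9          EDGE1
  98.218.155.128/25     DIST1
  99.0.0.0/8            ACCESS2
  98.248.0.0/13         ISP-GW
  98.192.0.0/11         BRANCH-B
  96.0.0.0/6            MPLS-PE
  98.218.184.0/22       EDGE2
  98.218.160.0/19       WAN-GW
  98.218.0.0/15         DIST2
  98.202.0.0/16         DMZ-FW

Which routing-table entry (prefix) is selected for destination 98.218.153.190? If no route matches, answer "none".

Entries matching 98.218.153.190:
  96.0.0.0/6 (96.0.0.0 - 99.255.255.255)
  98.128.0.0/9 (98.128.0.0 - 98.255.255.255)
  98.192.0.0/11 (98.192.0.0 - 98.223.255.255)
  98.218.0.0/15 (98.218.0.0 - 98.219.255.255)
Most specific is 98.218.0.0/15.

98.218.0.0/15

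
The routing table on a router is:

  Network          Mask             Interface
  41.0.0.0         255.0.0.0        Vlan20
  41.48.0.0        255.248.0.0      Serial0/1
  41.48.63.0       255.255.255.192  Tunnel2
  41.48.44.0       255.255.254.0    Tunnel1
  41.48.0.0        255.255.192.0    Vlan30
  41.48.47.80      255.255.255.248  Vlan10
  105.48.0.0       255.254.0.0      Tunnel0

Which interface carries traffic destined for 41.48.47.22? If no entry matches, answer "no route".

Vlan30

Routes whose prefix contains 41.48.47.22:
  41.0.0.0/8 (41.0.0.0 - 41.255.255.255) -> Vlan20
  41.48.0.0/13 (41.48.0.0 - 41.55.255.255) -> Serial0/1
  41.48.0.0/18 (41.48.0.0 - 41.48.63.255) -> Vlan30
More-specific entries that do NOT match:
  41.48.47.80/29 (41.48.47.80 - 41.48.47.87) does not contain 41.48.47.22
  41.48.63.0/26 (41.48.63.0 - 41.48.63.63) does not contain 41.48.47.22
  41.48.44.0/23 (41.48.44.0 - 41.48.45.255) does not contain 41.48.47.22
Longest matching prefix is /18 -> interface Vlan30.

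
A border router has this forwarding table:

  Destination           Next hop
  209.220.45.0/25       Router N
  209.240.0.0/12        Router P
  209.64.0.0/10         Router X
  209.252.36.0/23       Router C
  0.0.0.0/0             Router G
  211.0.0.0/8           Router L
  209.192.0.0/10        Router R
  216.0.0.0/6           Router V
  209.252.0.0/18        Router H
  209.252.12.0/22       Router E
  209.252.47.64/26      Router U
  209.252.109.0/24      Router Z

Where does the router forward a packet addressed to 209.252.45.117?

Routes whose prefix contains 209.252.45.117:
  0.0.0.0/0 (default, matches everything) -> Router G
  209.192.0.0/10 (209.192.0.0 - 209.255.255.255) -> Router R
  209.240.0.0/12 (209.240.0.0 - 209.255.255.255) -> Router P
  209.252.0.0/18 (209.252.0.0 - 209.252.63.255) -> Router H
More-specific entries that do NOT match:
  209.252.47.64/26 (209.252.47.64 - 209.252.47.127) does not contain 209.252.45.117
  209.220.45.0/25 (209.220.45.0 - 209.220.45.127) does not contain 209.252.45.117
  209.252.109.0/24 (209.252.109.0 - 209.252.109.255) does not contain 209.252.45.117
  209.252.36.0/23 (209.252.36.0 - 209.252.37.255) does not contain 209.252.45.117
  209.252.12.0/22 (209.252.12.0 - 209.252.15.255) does not contain 209.252.45.117
Longest matching prefix is /18 -> next hop Router H.

Router H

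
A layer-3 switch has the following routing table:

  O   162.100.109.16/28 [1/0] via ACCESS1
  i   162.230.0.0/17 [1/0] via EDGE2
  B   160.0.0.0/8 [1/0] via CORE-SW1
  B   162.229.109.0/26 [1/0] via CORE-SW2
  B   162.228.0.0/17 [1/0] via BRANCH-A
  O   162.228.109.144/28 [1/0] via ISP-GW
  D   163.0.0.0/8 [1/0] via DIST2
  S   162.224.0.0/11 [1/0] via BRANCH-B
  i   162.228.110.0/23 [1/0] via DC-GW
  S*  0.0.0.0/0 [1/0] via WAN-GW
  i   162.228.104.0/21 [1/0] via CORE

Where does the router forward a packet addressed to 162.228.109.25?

Routes whose prefix contains 162.228.109.25:
  0.0.0.0/0 (default, matches everything) -> WAN-GW
  162.224.0.0/11 (162.224.0.0 - 162.255.255.255) -> BRANCH-B
  162.228.0.0/17 (162.228.0.0 - 162.228.127.255) -> BRANCH-A
  162.228.104.0/21 (162.228.104.0 - 162.228.111.255) -> CORE
More-specific entries that do NOT match:
  162.100.109.16/28 (162.100.109.16 - 162.100.109.31) does not contain 162.228.109.25
  162.228.109.144/28 (162.228.109.144 - 162.228.109.159) does not contain 162.228.109.25
  162.229.109.0/26 (162.229.109.0 - 162.229.109.63) does not contain 162.228.109.25
  162.228.110.0/23 (162.228.110.0 - 162.228.111.255) does not contain 162.228.109.25
Longest matching prefix is /21 -> next hop CORE.

CORE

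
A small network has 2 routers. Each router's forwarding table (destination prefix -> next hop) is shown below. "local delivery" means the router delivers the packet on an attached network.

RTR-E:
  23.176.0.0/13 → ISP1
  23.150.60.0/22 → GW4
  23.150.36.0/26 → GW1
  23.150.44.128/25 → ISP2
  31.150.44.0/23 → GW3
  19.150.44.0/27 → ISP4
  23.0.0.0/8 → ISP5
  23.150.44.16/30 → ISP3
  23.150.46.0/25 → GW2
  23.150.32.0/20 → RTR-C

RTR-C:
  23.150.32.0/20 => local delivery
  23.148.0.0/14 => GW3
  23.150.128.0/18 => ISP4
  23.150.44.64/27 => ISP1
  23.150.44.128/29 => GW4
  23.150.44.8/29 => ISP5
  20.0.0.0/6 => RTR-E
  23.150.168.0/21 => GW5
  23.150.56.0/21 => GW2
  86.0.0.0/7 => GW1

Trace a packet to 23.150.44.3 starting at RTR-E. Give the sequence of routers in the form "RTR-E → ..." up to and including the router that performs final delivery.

RTR-E → RTR-C

At RTR-E: longest match for 23.150.44.3 is 23.150.32.0/20 -> RTR-C
At RTR-C: longest match for 23.150.44.3 is 23.150.32.0/20 -> local delivery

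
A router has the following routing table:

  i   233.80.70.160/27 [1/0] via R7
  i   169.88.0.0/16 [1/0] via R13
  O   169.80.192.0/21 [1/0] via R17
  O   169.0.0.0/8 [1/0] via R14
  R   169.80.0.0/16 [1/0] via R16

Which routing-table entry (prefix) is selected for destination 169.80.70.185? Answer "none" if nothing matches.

Entries matching 169.80.70.185:
  169.0.0.0/8 (169.0.0.0 - 169.255.255.255)
  169.80.0.0/16 (169.80.0.0 - 169.80.255.255)
Most specific is 169.80.0.0/16.

169.80.0.0/16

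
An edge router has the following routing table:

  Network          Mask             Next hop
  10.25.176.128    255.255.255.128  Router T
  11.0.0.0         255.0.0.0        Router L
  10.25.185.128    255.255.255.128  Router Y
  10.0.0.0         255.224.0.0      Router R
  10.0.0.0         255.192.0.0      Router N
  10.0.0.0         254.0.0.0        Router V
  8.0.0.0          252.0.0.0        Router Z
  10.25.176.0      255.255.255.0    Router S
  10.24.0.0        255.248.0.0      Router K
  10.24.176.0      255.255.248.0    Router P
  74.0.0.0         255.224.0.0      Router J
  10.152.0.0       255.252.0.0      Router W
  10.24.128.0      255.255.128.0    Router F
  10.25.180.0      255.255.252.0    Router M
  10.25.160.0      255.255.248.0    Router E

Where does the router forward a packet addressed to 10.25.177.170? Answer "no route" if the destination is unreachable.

Router K

Routes whose prefix contains 10.25.177.170:
  8.0.0.0/6 (8.0.0.0 - 11.255.255.255) -> Router Z
  10.0.0.0/7 (10.0.0.0 - 11.255.255.255) -> Router V
  10.0.0.0/10 (10.0.0.0 - 10.63.255.255) -> Router N
  10.0.0.0/11 (10.0.0.0 - 10.31.255.255) -> Router R
  10.24.0.0/13 (10.24.0.0 - 10.31.255.255) -> Router K
More-specific entries that do NOT match:
  10.25.176.128/25 (10.25.176.128 - 10.25.176.255) does not contain 10.25.177.170
  10.25.185.128/25 (10.25.185.128 - 10.25.185.255) does not contain 10.25.177.170
  10.25.176.0/24 (10.25.176.0 - 10.25.176.255) does not contain 10.25.177.170
  10.25.180.0/22 (10.25.180.0 - 10.25.183.255) does not contain 10.25.177.170
  10.24.176.0/21 (10.24.176.0 - 10.24.183.255) does not contain 10.25.177.170
  10.25.160.0/21 (10.25.160.0 - 10.25.167.255) does not contain 10.25.177.170
  10.24.128.0/17 (10.24.128.0 - 10.24.255.255) does not contain 10.25.177.170
  10.152.0.0/14 (10.152.0.0 - 10.155.255.255) does not contain 10.25.177.170
Longest matching prefix is /13 -> next hop Router K.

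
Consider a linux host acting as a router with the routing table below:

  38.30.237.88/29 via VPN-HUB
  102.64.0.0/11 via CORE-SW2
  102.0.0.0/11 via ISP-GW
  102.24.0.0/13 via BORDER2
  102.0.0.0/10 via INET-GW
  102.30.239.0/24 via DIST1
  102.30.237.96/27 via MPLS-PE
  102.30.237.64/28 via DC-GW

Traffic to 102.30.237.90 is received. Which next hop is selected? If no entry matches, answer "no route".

BORDER2

Routes whose prefix contains 102.30.237.90:
  102.0.0.0/10 (102.0.0.0 - 102.63.255.255) -> INET-GW
  102.0.0.0/11 (102.0.0.0 - 102.31.255.255) -> ISP-GW
  102.24.0.0/13 (102.24.0.0 - 102.31.255.255) -> BORDER2
More-specific entries that do NOT match:
  38.30.237.88/29 (38.30.237.88 - 38.30.237.95) does not contain 102.30.237.90
  102.30.237.64/28 (102.30.237.64 - 102.30.237.79) does not contain 102.30.237.90
  102.30.237.96/27 (102.30.237.96 - 102.30.237.127) does not contain 102.30.237.90
  102.30.239.0/24 (102.30.239.0 - 102.30.239.255) does not contain 102.30.237.90
Longest matching prefix is /13 -> next hop BORDER2.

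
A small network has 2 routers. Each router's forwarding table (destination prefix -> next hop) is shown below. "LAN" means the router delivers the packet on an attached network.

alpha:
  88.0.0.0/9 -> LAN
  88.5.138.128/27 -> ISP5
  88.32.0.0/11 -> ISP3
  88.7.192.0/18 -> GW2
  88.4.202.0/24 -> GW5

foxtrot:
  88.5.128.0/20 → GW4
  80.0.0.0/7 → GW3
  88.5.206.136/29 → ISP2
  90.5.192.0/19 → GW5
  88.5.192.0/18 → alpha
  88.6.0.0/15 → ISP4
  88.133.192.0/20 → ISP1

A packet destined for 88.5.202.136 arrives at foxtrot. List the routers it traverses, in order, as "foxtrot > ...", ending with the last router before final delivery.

foxtrot > alpha

At foxtrot: longest match for 88.5.202.136 is 88.5.192.0/18 -> alpha
At alpha: longest match for 88.5.202.136 is 88.0.0.0/9 -> LAN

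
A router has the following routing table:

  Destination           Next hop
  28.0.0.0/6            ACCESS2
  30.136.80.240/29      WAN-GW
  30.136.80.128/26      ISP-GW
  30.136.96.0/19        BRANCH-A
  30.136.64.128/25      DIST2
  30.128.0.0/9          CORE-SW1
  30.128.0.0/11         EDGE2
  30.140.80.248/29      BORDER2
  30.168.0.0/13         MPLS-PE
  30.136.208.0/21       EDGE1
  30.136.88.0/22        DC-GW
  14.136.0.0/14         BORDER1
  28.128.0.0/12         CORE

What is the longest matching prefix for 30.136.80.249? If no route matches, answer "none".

Entries matching 30.136.80.249:
  28.0.0.0/6 (28.0.0.0 - 31.255.255.255)
  30.128.0.0/9 (30.128.0.0 - 30.255.255.255)
  30.128.0.0/11 (30.128.0.0 - 30.159.255.255)
Most specific is 30.128.0.0/11.

30.128.0.0/11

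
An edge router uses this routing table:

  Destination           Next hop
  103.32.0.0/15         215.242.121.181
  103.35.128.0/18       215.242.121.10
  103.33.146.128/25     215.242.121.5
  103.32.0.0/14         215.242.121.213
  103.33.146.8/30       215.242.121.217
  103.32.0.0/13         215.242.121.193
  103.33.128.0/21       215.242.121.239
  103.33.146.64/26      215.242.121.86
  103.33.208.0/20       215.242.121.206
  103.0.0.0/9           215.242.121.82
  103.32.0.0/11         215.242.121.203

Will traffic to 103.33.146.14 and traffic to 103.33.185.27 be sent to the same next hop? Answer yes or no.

yes

103.33.146.14: longest match 103.32.0.0/15 -> 215.242.121.181
103.33.185.27: longest match 103.32.0.0/15 -> 215.242.121.181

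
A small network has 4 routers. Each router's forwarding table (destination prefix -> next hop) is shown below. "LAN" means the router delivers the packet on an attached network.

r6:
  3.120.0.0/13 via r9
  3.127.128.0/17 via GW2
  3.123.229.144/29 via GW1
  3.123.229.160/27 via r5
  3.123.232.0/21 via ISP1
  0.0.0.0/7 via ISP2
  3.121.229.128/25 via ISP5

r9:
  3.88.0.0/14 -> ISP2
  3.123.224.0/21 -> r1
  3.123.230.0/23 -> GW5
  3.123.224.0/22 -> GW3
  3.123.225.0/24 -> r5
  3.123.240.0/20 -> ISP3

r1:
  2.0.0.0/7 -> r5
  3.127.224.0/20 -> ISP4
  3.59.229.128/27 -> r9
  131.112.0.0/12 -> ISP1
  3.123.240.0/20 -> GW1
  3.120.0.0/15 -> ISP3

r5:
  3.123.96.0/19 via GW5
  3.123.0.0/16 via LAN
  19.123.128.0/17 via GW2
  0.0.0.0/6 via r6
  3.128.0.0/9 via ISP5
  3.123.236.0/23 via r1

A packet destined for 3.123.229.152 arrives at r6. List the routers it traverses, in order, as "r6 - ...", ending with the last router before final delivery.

At r6: longest match for 3.123.229.152 is 3.120.0.0/13 -> r9
At r9: longest match for 3.123.229.152 is 3.123.224.0/21 -> r1
At r1: longest match for 3.123.229.152 is 2.0.0.0/7 -> r5
At r5: longest match for 3.123.229.152 is 3.123.0.0/16 -> LAN

r6 - r9 - r1 - r5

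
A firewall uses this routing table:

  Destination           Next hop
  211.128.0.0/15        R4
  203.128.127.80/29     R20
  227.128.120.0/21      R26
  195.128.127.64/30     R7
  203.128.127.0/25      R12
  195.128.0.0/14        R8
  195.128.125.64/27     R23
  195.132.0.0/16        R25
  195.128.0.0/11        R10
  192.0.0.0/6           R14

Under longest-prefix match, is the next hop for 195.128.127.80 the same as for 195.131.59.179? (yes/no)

195.128.127.80: longest match 195.128.0.0/14 -> R8
195.131.59.179: longest match 195.128.0.0/14 -> R8

yes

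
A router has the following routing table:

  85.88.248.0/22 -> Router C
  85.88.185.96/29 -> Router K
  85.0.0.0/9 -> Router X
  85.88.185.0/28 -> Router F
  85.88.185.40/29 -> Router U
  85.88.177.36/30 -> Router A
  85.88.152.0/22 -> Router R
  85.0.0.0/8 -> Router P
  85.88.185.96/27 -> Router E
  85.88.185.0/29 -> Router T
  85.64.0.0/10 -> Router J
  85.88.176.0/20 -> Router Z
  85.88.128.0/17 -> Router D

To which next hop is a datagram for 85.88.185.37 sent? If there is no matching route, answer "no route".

Routes whose prefix contains 85.88.185.37:
  85.0.0.0/8 (85.0.0.0 - 85.255.255.255) -> Router P
  85.0.0.0/9 (85.0.0.0 - 85.127.255.255) -> Router X
  85.64.0.0/10 (85.64.0.0 - 85.127.255.255) -> Router J
  85.88.128.0/17 (85.88.128.0 - 85.88.255.255) -> Router D
  85.88.176.0/20 (85.88.176.0 - 85.88.191.255) -> Router Z
More-specific entries that do NOT match:
  85.88.177.36/30 (85.88.177.36 - 85.88.177.39) does not contain 85.88.185.37
  85.88.185.96/29 (85.88.185.96 - 85.88.185.103) does not contain 85.88.185.37
  85.88.185.40/29 (85.88.185.40 - 85.88.185.47) does not contain 85.88.185.37
  85.88.185.0/29 (85.88.185.0 - 85.88.185.7) does not contain 85.88.185.37
  85.88.185.0/28 (85.88.185.0 - 85.88.185.15) does not contain 85.88.185.37
  85.88.185.96/27 (85.88.185.96 - 85.88.185.127) does not contain 85.88.185.37
  85.88.248.0/22 (85.88.248.0 - 85.88.251.255) does not contain 85.88.185.37
  85.88.152.0/22 (85.88.152.0 - 85.88.155.255) does not contain 85.88.185.37
Longest matching prefix is /20 -> next hop Router Z.

Router Z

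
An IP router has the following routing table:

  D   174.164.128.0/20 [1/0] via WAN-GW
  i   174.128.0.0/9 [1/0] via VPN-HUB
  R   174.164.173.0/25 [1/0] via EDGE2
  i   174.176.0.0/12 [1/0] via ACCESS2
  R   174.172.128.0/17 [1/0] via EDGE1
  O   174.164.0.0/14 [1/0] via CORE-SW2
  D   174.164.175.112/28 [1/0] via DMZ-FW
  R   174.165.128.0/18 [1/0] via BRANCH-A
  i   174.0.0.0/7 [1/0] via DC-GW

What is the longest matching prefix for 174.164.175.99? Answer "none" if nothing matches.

Entries matching 174.164.175.99:
  174.0.0.0/7 (174.0.0.0 - 175.255.255.255)
  174.128.0.0/9 (174.128.0.0 - 174.255.255.255)
  174.164.0.0/14 (174.164.0.0 - 174.167.255.255)
Most specific is 174.164.0.0/14.

174.164.0.0/14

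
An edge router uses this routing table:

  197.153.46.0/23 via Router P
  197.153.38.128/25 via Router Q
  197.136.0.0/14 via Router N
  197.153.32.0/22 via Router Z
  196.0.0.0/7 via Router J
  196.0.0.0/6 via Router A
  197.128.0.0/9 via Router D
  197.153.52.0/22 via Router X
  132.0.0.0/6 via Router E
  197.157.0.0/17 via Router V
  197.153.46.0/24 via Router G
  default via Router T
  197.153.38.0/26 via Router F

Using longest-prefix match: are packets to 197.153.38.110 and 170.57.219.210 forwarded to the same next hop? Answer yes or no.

no

197.153.38.110: longest match 197.128.0.0/9 -> Router D
170.57.219.210: longest match 0.0.0.0/0 -> Router T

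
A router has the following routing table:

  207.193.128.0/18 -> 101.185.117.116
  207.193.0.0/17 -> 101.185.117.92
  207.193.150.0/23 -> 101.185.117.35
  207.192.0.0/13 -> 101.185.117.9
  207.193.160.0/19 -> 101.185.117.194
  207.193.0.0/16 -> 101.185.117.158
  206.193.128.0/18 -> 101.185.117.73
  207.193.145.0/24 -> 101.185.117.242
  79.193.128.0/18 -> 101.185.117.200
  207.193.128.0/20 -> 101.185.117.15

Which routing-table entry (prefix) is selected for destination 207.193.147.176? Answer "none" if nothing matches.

Entries matching 207.193.147.176:
  207.192.0.0/13 (207.192.0.0 - 207.199.255.255)
  207.193.0.0/16 (207.193.0.0 - 207.193.255.255)
  207.193.128.0/18 (207.193.128.0 - 207.193.191.255)
Most specific is 207.193.128.0/18.

207.193.128.0/18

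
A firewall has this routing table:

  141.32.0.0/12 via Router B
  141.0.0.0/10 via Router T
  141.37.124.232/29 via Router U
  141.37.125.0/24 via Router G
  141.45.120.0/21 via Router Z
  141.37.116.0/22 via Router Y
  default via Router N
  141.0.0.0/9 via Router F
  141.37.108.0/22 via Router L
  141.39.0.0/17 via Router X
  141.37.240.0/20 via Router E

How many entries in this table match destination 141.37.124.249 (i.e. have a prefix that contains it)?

4

Prefixes containing 141.37.124.249:
  0.0.0.0/0 (default, matches everything)
  141.0.0.0/9 (141.0.0.0 - 141.127.255.255)
  141.0.0.0/10 (141.0.0.0 - 141.63.255.255)
  141.32.0.0/12 (141.32.0.0 - 141.47.255.255)
Total matching entries: 4.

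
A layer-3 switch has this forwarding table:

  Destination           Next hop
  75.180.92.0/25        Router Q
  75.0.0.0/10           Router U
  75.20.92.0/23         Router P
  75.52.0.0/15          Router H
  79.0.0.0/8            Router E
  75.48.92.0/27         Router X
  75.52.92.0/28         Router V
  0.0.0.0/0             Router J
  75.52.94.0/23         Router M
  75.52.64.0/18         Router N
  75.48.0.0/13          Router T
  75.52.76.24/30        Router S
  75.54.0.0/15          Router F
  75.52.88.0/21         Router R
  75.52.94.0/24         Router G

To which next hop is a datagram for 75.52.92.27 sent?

Router R

Routes whose prefix contains 75.52.92.27:
  0.0.0.0/0 (default, matches everything) -> Router J
  75.0.0.0/10 (75.0.0.0 - 75.63.255.255) -> Router U
  75.48.0.0/13 (75.48.0.0 - 75.55.255.255) -> Router T
  75.52.0.0/15 (75.52.0.0 - 75.53.255.255) -> Router H
  75.52.64.0/18 (75.52.64.0 - 75.52.127.255) -> Router N
  75.52.88.0/21 (75.52.88.0 - 75.52.95.255) -> Router R
More-specific entries that do NOT match:
  75.52.76.24/30 (75.52.76.24 - 75.52.76.27) does not contain 75.52.92.27
  75.52.92.0/28 (75.52.92.0 - 75.52.92.15) does not contain 75.52.92.27
  75.48.92.0/27 (75.48.92.0 - 75.48.92.31) does not contain 75.52.92.27
  75.180.92.0/25 (75.180.92.0 - 75.180.92.127) does not contain 75.52.92.27
  75.52.94.0/24 (75.52.94.0 - 75.52.94.255) does not contain 75.52.92.27
  75.20.92.0/23 (75.20.92.0 - 75.20.93.255) does not contain 75.52.92.27
  75.52.94.0/23 (75.52.94.0 - 75.52.95.255) does not contain 75.52.92.27
Longest matching prefix is /21 -> next hop Router R.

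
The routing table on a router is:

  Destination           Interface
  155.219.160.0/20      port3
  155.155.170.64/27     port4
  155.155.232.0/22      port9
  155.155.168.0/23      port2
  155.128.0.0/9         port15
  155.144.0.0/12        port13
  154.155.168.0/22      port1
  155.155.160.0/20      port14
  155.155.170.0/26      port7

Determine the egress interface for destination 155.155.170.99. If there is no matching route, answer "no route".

port14

Routes whose prefix contains 155.155.170.99:
  155.128.0.0/9 (155.128.0.0 - 155.255.255.255) -> port15
  155.144.0.0/12 (155.144.0.0 - 155.159.255.255) -> port13
  155.155.160.0/20 (155.155.160.0 - 155.155.175.255) -> port14
More-specific entries that do NOT match:
  155.155.170.64/27 (155.155.170.64 - 155.155.170.95) does not contain 155.155.170.99
  155.155.170.0/26 (155.155.170.0 - 155.155.170.63) does not contain 155.155.170.99
  155.155.168.0/23 (155.155.168.0 - 155.155.169.255) does not contain 155.155.170.99
  155.155.232.0/22 (155.155.232.0 - 155.155.235.255) does not contain 155.155.170.99
  154.155.168.0/22 (154.155.168.0 - 154.155.171.255) does not contain 155.155.170.99
Longest matching prefix is /20 -> interface port14.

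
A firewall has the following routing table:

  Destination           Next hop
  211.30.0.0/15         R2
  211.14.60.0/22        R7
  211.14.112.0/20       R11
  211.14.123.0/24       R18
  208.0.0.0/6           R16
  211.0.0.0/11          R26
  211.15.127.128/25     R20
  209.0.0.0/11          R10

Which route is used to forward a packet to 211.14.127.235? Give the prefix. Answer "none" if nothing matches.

Entries matching 211.14.127.235:
  208.0.0.0/6 (208.0.0.0 - 211.255.255.255)
  211.0.0.0/11 (211.0.0.0 - 211.31.255.255)
  211.14.112.0/20 (211.14.112.0 - 211.14.127.255)
Most specific is 211.14.112.0/20.

211.14.112.0/20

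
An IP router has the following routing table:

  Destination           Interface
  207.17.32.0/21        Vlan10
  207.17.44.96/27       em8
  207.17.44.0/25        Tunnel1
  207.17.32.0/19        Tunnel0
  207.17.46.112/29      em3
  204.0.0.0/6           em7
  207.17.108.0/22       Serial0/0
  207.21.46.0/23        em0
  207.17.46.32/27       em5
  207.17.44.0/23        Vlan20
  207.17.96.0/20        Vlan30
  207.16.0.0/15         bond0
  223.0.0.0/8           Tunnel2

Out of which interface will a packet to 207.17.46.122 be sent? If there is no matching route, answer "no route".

Tunnel0

Routes whose prefix contains 207.17.46.122:
  204.0.0.0/6 (204.0.0.0 - 207.255.255.255) -> em7
  207.16.0.0/15 (207.16.0.0 - 207.17.255.255) -> bond0
  207.17.32.0/19 (207.17.32.0 - 207.17.63.255) -> Tunnel0
More-specific entries that do NOT match:
  207.17.46.112/29 (207.17.46.112 - 207.17.46.119) does not contain 207.17.46.122
  207.17.44.96/27 (207.17.44.96 - 207.17.44.127) does not contain 207.17.46.122
  207.17.46.32/27 (207.17.46.32 - 207.17.46.63) does not contain 207.17.46.122
  207.17.44.0/25 (207.17.44.0 - 207.17.44.127) does not contain 207.17.46.122
  207.21.46.0/23 (207.21.46.0 - 207.21.47.255) does not contain 207.17.46.122
  207.17.44.0/23 (207.17.44.0 - 207.17.45.255) does not contain 207.17.46.122
  207.17.108.0/22 (207.17.108.0 - 207.17.111.255) does not contain 207.17.46.122
  207.17.32.0/21 (207.17.32.0 - 207.17.39.255) does not contain 207.17.46.122
  207.17.96.0/20 (207.17.96.0 - 207.17.111.255) does not contain 207.17.46.122
Longest matching prefix is /19 -> interface Tunnel0.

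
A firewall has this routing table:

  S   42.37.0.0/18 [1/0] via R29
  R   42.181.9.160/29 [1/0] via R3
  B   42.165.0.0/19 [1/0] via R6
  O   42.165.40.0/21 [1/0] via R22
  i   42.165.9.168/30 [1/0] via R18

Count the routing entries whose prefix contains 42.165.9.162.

1

Prefixes containing 42.165.9.162:
  42.165.0.0/19 (42.165.0.0 - 42.165.31.255)
Total matching entries: 1.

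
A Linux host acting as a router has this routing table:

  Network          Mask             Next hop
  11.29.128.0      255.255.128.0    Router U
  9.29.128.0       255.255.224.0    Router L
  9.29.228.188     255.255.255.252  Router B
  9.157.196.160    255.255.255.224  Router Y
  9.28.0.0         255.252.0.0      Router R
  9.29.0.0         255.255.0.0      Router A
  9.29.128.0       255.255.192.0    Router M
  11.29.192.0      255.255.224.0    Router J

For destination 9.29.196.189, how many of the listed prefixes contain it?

2

Prefixes containing 9.29.196.189:
  9.28.0.0/14 (9.28.0.0 - 9.31.255.255)
  9.29.0.0/16 (9.29.0.0 - 9.29.255.255)
Total matching entries: 2.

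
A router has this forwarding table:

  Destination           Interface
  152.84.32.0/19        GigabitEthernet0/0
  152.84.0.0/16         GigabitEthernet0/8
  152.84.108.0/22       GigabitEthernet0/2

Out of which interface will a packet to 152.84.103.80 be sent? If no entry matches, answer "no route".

GigabitEthernet0/8

Routes whose prefix contains 152.84.103.80:
  152.84.0.0/16 (152.84.0.0 - 152.84.255.255) -> GigabitEthernet0/8
More-specific entries that do NOT match:
  152.84.108.0/22 (152.84.108.0 - 152.84.111.255) does not contain 152.84.103.80
  152.84.32.0/19 (152.84.32.0 - 152.84.63.255) does not contain 152.84.103.80
Longest matching prefix is /16 -> interface GigabitEthernet0/8.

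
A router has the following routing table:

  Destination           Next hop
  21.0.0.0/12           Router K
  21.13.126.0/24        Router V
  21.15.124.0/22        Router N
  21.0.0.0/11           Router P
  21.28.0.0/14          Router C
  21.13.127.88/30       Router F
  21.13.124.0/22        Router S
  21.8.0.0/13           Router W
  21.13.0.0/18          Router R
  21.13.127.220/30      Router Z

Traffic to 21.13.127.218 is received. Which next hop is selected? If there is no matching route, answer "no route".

Routes whose prefix contains 21.13.127.218:
  21.0.0.0/11 (21.0.0.0 - 21.31.255.255) -> Router P
  21.0.0.0/12 (21.0.0.0 - 21.15.255.255) -> Router K
  21.8.0.0/13 (21.8.0.0 - 21.15.255.255) -> Router W
  21.13.124.0/22 (21.13.124.0 - 21.13.127.255) -> Router S
More-specific entries that do NOT match:
  21.13.127.88/30 (21.13.127.88 - 21.13.127.91) does not contain 21.13.127.218
  21.13.127.220/30 (21.13.127.220 - 21.13.127.223) does not contain 21.13.127.218
  21.13.126.0/24 (21.13.126.0 - 21.13.126.255) does not contain 21.13.127.218
Longest matching prefix is /22 -> next hop Router S.

Router S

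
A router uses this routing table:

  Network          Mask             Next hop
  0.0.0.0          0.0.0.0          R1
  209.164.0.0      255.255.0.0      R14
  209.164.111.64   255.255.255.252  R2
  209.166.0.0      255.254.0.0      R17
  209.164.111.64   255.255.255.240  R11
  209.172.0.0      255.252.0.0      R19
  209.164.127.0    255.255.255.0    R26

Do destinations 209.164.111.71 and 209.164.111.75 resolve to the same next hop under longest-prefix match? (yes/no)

209.164.111.71: longest match 209.164.111.64/28 -> R11
209.164.111.75: longest match 209.164.111.64/28 -> R11

yes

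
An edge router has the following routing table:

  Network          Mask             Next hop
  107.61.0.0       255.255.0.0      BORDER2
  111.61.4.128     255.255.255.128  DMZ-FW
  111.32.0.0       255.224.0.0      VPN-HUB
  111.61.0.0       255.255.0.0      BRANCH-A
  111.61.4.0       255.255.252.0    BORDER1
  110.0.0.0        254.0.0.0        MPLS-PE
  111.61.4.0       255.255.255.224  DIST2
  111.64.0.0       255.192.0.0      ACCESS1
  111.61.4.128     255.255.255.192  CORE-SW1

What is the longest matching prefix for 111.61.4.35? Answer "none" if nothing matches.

Entries matching 111.61.4.35:
  110.0.0.0/7 (110.0.0.0 - 111.255.255.255)
  111.32.0.0/11 (111.32.0.0 - 111.63.255.255)
  111.61.0.0/16 (111.61.0.0 - 111.61.255.255)
  111.61.4.0/22 (111.61.4.0 - 111.61.7.255)
Most specific is 111.61.4.0/22.

111.61.4.0/22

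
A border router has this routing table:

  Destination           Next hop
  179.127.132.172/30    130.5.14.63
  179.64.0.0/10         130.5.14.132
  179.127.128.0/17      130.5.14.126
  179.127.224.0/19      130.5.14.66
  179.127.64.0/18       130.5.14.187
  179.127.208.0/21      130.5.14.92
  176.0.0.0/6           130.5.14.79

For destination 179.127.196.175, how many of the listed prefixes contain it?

Prefixes containing 179.127.196.175:
  176.0.0.0/6 (176.0.0.0 - 179.255.255.255)
  179.64.0.0/10 (179.64.0.0 - 179.127.255.255)
  179.127.128.0/17 (179.127.128.0 - 179.127.255.255)
Total matching entries: 3.

3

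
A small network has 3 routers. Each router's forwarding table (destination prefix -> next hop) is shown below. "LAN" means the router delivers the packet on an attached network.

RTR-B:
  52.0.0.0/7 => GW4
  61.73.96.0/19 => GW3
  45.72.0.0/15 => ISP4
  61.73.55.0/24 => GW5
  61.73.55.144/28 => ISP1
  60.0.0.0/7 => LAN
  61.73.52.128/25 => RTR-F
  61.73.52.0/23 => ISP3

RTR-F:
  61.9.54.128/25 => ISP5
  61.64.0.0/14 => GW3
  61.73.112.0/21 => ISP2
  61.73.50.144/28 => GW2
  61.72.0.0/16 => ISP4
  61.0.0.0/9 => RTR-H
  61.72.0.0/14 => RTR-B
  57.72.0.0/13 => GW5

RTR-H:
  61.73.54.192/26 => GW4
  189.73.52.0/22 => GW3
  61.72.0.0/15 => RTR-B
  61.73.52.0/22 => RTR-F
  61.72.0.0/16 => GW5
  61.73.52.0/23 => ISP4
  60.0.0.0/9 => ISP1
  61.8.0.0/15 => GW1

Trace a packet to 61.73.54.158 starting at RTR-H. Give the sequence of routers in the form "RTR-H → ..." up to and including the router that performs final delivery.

At RTR-H: longest match for 61.73.54.158 is 61.73.52.0/22 -> RTR-F
At RTR-F: longest match for 61.73.54.158 is 61.72.0.0/14 -> RTR-B
At RTR-B: longest match for 61.73.54.158 is 60.0.0.0/7 -> LAN

RTR-H → RTR-F → RTR-B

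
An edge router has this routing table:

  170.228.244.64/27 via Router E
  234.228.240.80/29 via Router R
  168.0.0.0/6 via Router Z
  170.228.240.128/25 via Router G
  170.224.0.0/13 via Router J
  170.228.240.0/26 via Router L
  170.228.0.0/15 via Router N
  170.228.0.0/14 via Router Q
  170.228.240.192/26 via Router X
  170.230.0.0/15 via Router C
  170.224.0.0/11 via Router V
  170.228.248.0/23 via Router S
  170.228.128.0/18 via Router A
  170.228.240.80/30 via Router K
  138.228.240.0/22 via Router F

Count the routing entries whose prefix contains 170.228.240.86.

5

Prefixes containing 170.228.240.86:
  168.0.0.0/6 (168.0.0.0 - 171.255.255.255)
  170.224.0.0/11 (170.224.0.0 - 170.255.255.255)
  170.224.0.0/13 (170.224.0.0 - 170.231.255.255)
  170.228.0.0/14 (170.228.0.0 - 170.231.255.255)
  170.228.0.0/15 (170.228.0.0 - 170.229.255.255)
Total matching entries: 5.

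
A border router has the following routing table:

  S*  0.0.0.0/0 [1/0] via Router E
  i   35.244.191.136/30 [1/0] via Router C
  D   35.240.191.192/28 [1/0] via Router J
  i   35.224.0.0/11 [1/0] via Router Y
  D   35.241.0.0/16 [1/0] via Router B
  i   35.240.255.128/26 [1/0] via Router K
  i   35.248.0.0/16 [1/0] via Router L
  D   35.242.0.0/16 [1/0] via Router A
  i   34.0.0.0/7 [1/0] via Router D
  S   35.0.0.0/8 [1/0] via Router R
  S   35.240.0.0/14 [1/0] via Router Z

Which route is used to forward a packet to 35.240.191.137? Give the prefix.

35.240.0.0/14

Entries matching 35.240.191.137:
  0.0.0.0/0 (default, matches everything)
  34.0.0.0/7 (34.0.0.0 - 35.255.255.255)
  35.0.0.0/8 (35.0.0.0 - 35.255.255.255)
  35.224.0.0/11 (35.224.0.0 - 35.255.255.255)
  35.240.0.0/14 (35.240.0.0 - 35.243.255.255)
Most specific is 35.240.0.0/14.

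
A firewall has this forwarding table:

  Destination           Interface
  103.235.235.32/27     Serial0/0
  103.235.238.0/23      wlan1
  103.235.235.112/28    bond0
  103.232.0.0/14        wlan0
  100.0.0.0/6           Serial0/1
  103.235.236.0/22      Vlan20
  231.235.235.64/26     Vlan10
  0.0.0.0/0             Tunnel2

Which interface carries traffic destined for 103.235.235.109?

wlan0

Routes whose prefix contains 103.235.235.109:
  0.0.0.0/0 (default, matches everything) -> Tunnel2
  100.0.0.0/6 (100.0.0.0 - 103.255.255.255) -> Serial0/1
  103.232.0.0/14 (103.232.0.0 - 103.235.255.255) -> wlan0
More-specific entries that do NOT match:
  103.235.235.112/28 (103.235.235.112 - 103.235.235.127) does not contain 103.235.235.109
  103.235.235.32/27 (103.235.235.32 - 103.235.235.63) does not contain 103.235.235.109
  231.235.235.64/26 (231.235.235.64 - 231.235.235.127) does not contain 103.235.235.109
  103.235.238.0/23 (103.235.238.0 - 103.235.239.255) does not contain 103.235.235.109
  103.235.236.0/22 (103.235.236.0 - 103.235.239.255) does not contain 103.235.235.109
Longest matching prefix is /14 -> interface wlan0.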